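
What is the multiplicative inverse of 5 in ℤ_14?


Use the extended Euclidean algorithm to write 1 = 5·s + 14·t; then s mod 14 is the inverse.
Euclidean algorithm:
  5 = 0·14 + 5
  14 = 2·5 + 4
  5 = 1·4 + 1
  4 = 4·1 + 0
gcd(5,14) = 1
Back-substitution gives: 5·(3) + 14·(-1) = 1
So 5⁻¹ ≡ 3 ≡ 3 (mod 14)
Check: 5 × 3 = 15 ≡ 1 (mod 14) ✓

5⁻¹ ≡ 3 (mod 14)


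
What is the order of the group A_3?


|A_n| = n!/2 (even permutations)
|A_3| = 3!/2 = 6/2 = 3

|A_3| = 3


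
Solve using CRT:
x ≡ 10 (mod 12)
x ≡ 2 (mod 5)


m₁ = 12, m₂ = 5, gcd = 1, so CRT applies. M = m₁·m₂ = 60
Let M₁ = M/m₁ = 5, M₂ = M/m₂ = 12
Find y₁ ≡ M₁⁻¹ (mod m₁): 5⁻¹ ≡ 5 (mod 12)
Find y₂ ≡ M₂⁻¹ (mod m₂): 12⁻¹ ≡ 3 (mod 5)
x = a₁·M₁·y₁ + a₂·M₂·y₂ = 10·5·5 + 2·12·3 = 322
Reduce mod 60: x ≡ 22
Check: 22 mod 12 = 10 ✓, 22 mod 5 = 2 ✓

x ≡ 22 (mod 60)


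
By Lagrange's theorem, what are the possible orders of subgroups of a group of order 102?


Lagrange's theorem: |H| divides |G|
|G| = 102
Divisors of 102: 1, 2, 3, 6, 17, 34, 51, 102

Possible subgroup orders: {1, 2, 3, 6, 17, 34, 51, 102}


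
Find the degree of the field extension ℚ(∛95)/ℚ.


∛95 has minimal polynomial x³ - 95 (irreducible over ℚ since 95 is not a perfect cube)

[ℚ(∛95)/ℚ] = 3


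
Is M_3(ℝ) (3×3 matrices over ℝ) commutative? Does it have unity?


Matrix multiplication is non-commutative for n ≥ 2; the identity matrix I is the unity; singular matrices give zero divisors, so not an integral domain
Commutative: No
Integral domain: No
Has unity: Yes

M_3(ℝ) (3×3 matrices over ℝ): Commutative=No, Unity=Yes


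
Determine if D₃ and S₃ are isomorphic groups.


Comparing D₃ and S₃:
Both are the unique non-abelian group of order 6

Yes, D₃ ≅ S₃


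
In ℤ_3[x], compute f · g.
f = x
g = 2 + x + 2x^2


Expand and collect like terms; reduce coefficients mod 3:
x^0: 0·2 = 0 ≡ 0 (mod 3)
x^1: 0·1 + 1·2 = 2 ≡ 2 (mod 3)
x^2: 0·2 + 1·1 = 1 ≡ 1 (mod 3)
x^3: 1·2 = 2 ≡ 2 (mod 3)
Result: 2x + x^2 + 2x^3

f · g = 2x + x^2 + 2x^3


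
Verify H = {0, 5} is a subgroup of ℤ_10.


Subgroup test for H = {0, 5} in (ℤ_10, +):
(1) 0 ∈ H? Yes
(2) Closure: for all a,b ∈ H, (a+b) mod 10 ∈ H? Yes
(3) Inverses: for all a ∈ H, -a mod 10 ∈ H? Yes

Yes, H is a subgroup of ℤ_10


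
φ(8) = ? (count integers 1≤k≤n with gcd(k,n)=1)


φ(n) = count of k ∈ {1,...,n} with gcd(k,n)=1
Coprimes to 8: {1, 3, 5, 7}
Count: 4

φ(8) = 4


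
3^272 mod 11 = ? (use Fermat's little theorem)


Fermat's little theorem: if p is prime and gcd(a,p)=1, then a^(p-1) ≡ 1 (mod p)
p = 11 is prime, gcd(3,11) = 1
Reduce exponent: 272 mod 10 = 2
So 3^272 ≡ 3^2 (mod 11)
3^2 mod 11 = 9

3^272 ≡ 9 (mod 11)


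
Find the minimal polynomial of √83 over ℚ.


√83 satisfies x² - 83 = 0, irreducible over ℚ since 83 is squarefree

Minimal polynomial: x² - 83


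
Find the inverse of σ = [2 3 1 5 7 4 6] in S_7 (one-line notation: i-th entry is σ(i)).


To find σ⁻¹, swap domain and range:
σ(1) = 2 → σ⁻¹(2) = 1
σ(2) = 3 → σ⁻¹(3) = 2
σ(3) = 1 → σ⁻¹(1) = 3
σ(4) = 5 → σ⁻¹(5) = 4
σ(5) = 7 → σ⁻¹(7) = 5
σ(6) = 4 → σ⁻¹(4) = 6
σ(7) = 6 → σ⁻¹(6) = 7

σ⁻¹ = [3 1 2 6 4 7 5]


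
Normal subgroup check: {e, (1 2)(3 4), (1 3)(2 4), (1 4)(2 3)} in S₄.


H = {e, (1 2)(3 4), (1 3)(2 4), (1 4)(2 3)} in S₄
This is the Klein four-group V₄; it is normal in S₄ (it is a union of conjugacy classes)

Yes, normal subgroup


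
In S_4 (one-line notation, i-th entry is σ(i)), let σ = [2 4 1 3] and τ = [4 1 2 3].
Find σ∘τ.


σ∘τ: apply τ first, then σ
1 →τ 4 →σ 3
2 →τ 1 →σ 2
3 →τ 2 →σ 4
4 →τ 3 →σ 1

σ∘τ = [3 2 4 1]


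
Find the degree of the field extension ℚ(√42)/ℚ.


√42 has minimal polynomial x² - 42 (irreducible over ℚ since 42 is squarefree)

[ℚ(√42)/ℚ] = 2


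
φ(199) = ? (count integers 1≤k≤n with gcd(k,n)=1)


Factor n: 199 = 199
φ(n) = n · ∏(1 - 1/p) over distinct primes p | n
φ(199) = 199 · (1 - 1/199) = 198

φ(199) = 198


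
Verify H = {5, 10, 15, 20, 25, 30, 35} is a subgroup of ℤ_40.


Subgroup test for H = {5, 10, 15, 20, 25, 30, 35} in (ℤ_40, +):
(1) 0 ∈ H? No
(2) Closure: for all a,b ∈ H, (a+b) mod 40 ∈ H? No  [counterexample: 5 + 35 = 0 ∉ H]
(3) Inverses: for all a ∈ H, -a mod 40 ∈ H? Yes

No, H is not a subgroup of ℤ_40


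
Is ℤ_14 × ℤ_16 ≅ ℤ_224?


Comparing ℤ_14 × ℤ_16 and ℤ_224:
gcd(14,16) = 2 ≠ 1. Max element order in ℤ_14×ℤ_16 is lcm(14,16) = 112 < 224, so it has no element of order 224

No, ℤ_14 × ℤ_16 ≇ ℤ_224


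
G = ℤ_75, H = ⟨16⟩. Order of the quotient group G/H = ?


|⟨16⟩| = n / gcd(16, 75) = 75 / 1 = 75
H is normal (ℤ_75 is abelian).
|G/H| = |G| / |H| = 75 / 75 = 1

|G/H| = 1


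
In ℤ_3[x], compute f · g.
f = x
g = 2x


Expand and collect like terms; reduce coefficients mod 3:
x^0: 0·0 = 0 ≡ 0 (mod 3)
x^1: 0·2 + 1·0 = 0 ≡ 0 (mod 3)
x^2: 1·2 = 2 ≡ 2 (mod 3)
Result: 2x^2

f · g = 2x^2


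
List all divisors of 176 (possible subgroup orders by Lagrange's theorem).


Lagrange's theorem: |H| divides |G|
|G| = 176
Divisors of 176: 1, 2, 4, 8, 11, 16, 22, 44, 88, 176

Possible subgroup orders: {1, 2, 4, 8, 11, 16, 22, 44, 88, 176}


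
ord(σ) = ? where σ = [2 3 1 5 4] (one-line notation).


Cycle decomposition: (1 2 3) (4 5)
Cycle lengths: 3, 2
Order = lcm(3, 2) = 6

ord(σ) = 6


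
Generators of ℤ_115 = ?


g generates ℤ_n iff gcd(g,n) = 1
Prime factors of 115: 5, 23
Generators are g ∈ {1,...,114} not divisible by any of these primes.
Generators: {1, 2, 3, 4, 6, 7, 8, 9, 11, 12, 13, 14, 16, 17, 18, 19, 21, 22, 24, 26, 27, 28, 29, 31, 32, 33, 34, 36, 37, 38, 39, 41, 42, 43, 44, 47, 48, 49, 51, 52, 53, 54, 56, 57, 58, 59, 61, 62, 63, 64, 66, 67, 68, 71, 72, 73, 74, 76, 77, 78, 79, 81, 82, 83, 84, 86, 87, 88, 89, 91, 93, 94, 96, 97, 98, 99, 101, 102, 103, 104, 106, 107, 108, 109, 111, 112, 113, 114}
Number of generators = φ(115) = 88

Generators of ℤ_115 = {1, 2, 3, 4, 6, 7, 8, 9, 11, 12, 13, 14, 16, 17, 18, 19, 21, 22, 24, 26, 27, 28, 29, 31, 32, 33, 34, 36, 37, 38, 39, 41, 42, 43, 44, 47, 48, 49, 51, 52, 53, 54, 56, 57, 58, 59, 61, 62, 63, 64, 66, 67, 68, 71, 72, 73, 74, 76, 77, 78, 79, 81, 82, 83, 84, 86, 87, 88, 89, 91, 93, 94, 96, 97, 98, 99, 101, 102, 103, 104, 106, 107, 108, 109, 111, 112, 113, 114}


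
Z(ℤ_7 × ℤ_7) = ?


Z(G) = {g ∈ G | gx = xg for all x ∈ G}
Direct product of abelian groups is abelian, so Z(G) = G

Z(ℤ_7 × ℤ_7) = ℤ_7 × ℤ_7


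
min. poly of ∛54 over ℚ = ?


∛54 satisfies x³ - 54 = 0, irreducible over ℚ (no rational root; 54 is not a perfect cube)

Minimal polynomial: x³ - 54


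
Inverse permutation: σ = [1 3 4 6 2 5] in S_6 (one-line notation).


To find σ⁻¹, swap domain and range:
σ(1) = 1 → σ⁻¹(1) = 1
σ(2) = 3 → σ⁻¹(3) = 2
σ(3) = 4 → σ⁻¹(4) = 3
σ(4) = 6 → σ⁻¹(6) = 4
σ(5) = 2 → σ⁻¹(2) = 5
σ(6) = 5 → σ⁻¹(5) = 6

σ⁻¹ = [1 5 2 3 6 4]


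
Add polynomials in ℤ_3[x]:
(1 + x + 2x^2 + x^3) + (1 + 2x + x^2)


Add coefficients mod 3:
x^0: 1 + 1 = 2 (mod 3)
x^1: 1 + 2 = 0 (mod 3)
x^2: 2 + 1 = 0 (mod 3)
x^3: 1 + 0 = 1 (mod 3)
Result: 2 + x^3

f + g = 2 + x^3


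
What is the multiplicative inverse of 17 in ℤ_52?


Use the extended Euclidean algorithm to write 1 = 17·s + 52·t; then s mod 52 is the inverse.
Euclidean algorithm:
  17 = 0·52 + 17
  52 = 3·17 + 1
  17 = 17·1 + 0
gcd(17,52) = 1
Back-substitution gives: 17·(-3) + 52·(1) = 1
So 17⁻¹ ≡ -3 ≡ 49 (mod 52)
Check: 17 × 49 = 833 ≡ 1 (mod 52) ✓

17⁻¹ ≡ 49 (mod 52)


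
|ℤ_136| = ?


ℤ_n has n elements.

|ℤ_136| = 136


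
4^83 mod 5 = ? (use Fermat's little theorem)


Fermat's little theorem: if p is prime and gcd(a,p)=1, then a^(p-1) ≡ 1 (mod p)
p = 5 is prime, gcd(4,5) = 1
Reduce exponent: 83 mod 4 = 3
So 4^83 ≡ 4^3 (mod 5)
4^3 mod 5 = 4

4^83 ≡ 4 (mod 5)


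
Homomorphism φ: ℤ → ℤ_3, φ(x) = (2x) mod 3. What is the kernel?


Kernel = preimage of identity
ker(φ) = {x ∈ ℤ : 2x ≡ 0 (mod 3)}. gcd(2,3) = 1, so 2x ≡ 0 (mod 3) ⟺ x ≡ 0 (mod 3/1 = 3). Hence ker(φ) = 3ℤ

ker(φ) = 3ℤ


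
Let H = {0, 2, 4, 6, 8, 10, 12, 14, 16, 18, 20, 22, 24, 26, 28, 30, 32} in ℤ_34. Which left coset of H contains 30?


30 + H = {30 + h (mod 34) : h ∈ H}
30+0=30, 30+2=32, 30+4=0, 30+6=2, 30+8=4, 30+10=6, 30+12=8, 30+14=10, 30+16=12, 30+18=14, 30+20=16, 30+22=18, 30+24=20, 30+26=22, 30+28=24, 30+30=26, 30+32=28
30 + H = {0, 2, 4, 6, 8, 10, 12, 14, 16, 18, 20, 22, 24, 26, 28, 30, 32} = 0 + H

30 + H = {0, 2, 4, 6, 8, 10, 12, 14, 16, 18, 20, 22, 24, 26, 28, 30, 32}


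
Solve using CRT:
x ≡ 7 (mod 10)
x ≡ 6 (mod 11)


m₁ = 10, m₂ = 11, gcd = 1, so CRT applies. M = m₁·m₂ = 110
Let M₁ = M/m₁ = 11, M₂ = M/m₂ = 10
Find y₁ ≡ M₁⁻¹ (mod m₁): 11⁻¹ ≡ 1 (mod 10)
Find y₂ ≡ M₂⁻¹ (mod m₂): 10⁻¹ ≡ 10 (mod 11)
x = a₁·M₁·y₁ + a₂·M₂·y₂ = 7·11·1 + 6·10·10 = 677
Reduce mod 110: x ≡ 17
Check: 17 mod 10 = 7 ✓, 17 mod 11 = 6 ✓

x ≡ 17 (mod 110)


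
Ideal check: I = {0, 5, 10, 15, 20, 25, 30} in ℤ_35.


Check ideal conditions for I = {0, 5, 10, 15, 20, 25, 30} in ℤ_35:
(1) I is an additive subgroup? Yes
(2) For r ∈ ℤ_35 and a ∈ I: r·a ∈ I? Yes

Yes, I is an ideal of ℤ_35


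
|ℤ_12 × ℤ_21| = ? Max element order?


|ℤ_12 × ℤ_21| = 12 × 21 = 252
Max element order = lcm(12,21) = 84
Cyclic? No (gcd=3)

|ℤ_12×ℤ_21| = 252, max element order = 84


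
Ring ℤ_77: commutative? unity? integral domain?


ℤ_77 is a commutative ring with unity 1; 77 = 7×11 is composite, so 7·11 ≡ 0 gives zero divisors (not an integral domain)
Commutative: Yes
Integral domain: No
Has unity: Yes

ℤ_77: Commutative=Yes, Unity=Yes


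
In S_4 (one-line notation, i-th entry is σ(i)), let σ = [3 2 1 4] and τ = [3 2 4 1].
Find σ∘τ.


σ∘τ: apply τ first, then σ
1 →τ 3 →σ 1
2 →τ 2 →σ 2
3 →τ 4 →σ 4
4 →τ 1 →σ 3

σ∘τ = [1 2 4 3]


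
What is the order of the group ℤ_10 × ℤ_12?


|A × B| = |A| · |B|
|ℤ_10 × ℤ_12| = 10 × 12 = 120

|ℤ_10 × ℤ_12| = 120


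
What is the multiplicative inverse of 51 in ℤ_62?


Use the extended Euclidean algorithm to write 1 = 51·s + 62·t; then s mod 62 is the inverse.
Euclidean algorithm:
  51 = 0·62 + 51
  62 = 1·51 + 11
  51 = 4·11 + 7
  11 = 1·7 + 4
  7 = 1·4 + 3
  4 = 1·3 + 1
  3 = 3·1 + 0
gcd(51,62) = 1
Back-substitution gives: 51·(-17) + 62·(14) = 1
So 51⁻¹ ≡ -17 ≡ 45 (mod 62)
Check: 51 × 45 = 2295 ≡ 1 (mod 62) ✓

51⁻¹ ≡ 45 (mod 62)


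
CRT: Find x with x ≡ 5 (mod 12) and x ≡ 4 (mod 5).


m₁ = 12, m₂ = 5, gcd = 1, so CRT applies. M = m₁·m₂ = 60
Let M₁ = M/m₁ = 5, M₂ = M/m₂ = 12
Find y₁ ≡ M₁⁻¹ (mod m₁): 5⁻¹ ≡ 5 (mod 12)
Find y₂ ≡ M₂⁻¹ (mod m₂): 12⁻¹ ≡ 3 (mod 5)
x = a₁·M₁·y₁ + a₂·M₂·y₂ = 5·5·5 + 4·12·3 = 269
Reduce mod 60: x ≡ 29
Check: 29 mod 12 = 5 ✓, 29 mod 5 = 4 ✓

x ≡ 29 (mod 60)


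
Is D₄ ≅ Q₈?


Comparing D₄ and Q₈:
D₄ has 5 elements of order 2; Q₈ has only 1

No, D₄ ≇ Q₈


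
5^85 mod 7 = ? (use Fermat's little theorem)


Fermat's little theorem: if p is prime and gcd(a,p)=1, then a^(p-1) ≡ 1 (mod p)
p = 7 is prime, gcd(5,7) = 1
Reduce exponent: 85 mod 6 = 1
So 5^85 ≡ 5^1 (mod 7)
5^1 mod 7 = 5

5^85 ≡ 5 (mod 7)


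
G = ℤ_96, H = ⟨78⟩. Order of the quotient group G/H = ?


|⟨78⟩| = n / gcd(78, 96) = 96 / 6 = 16
H is normal (ℤ_96 is abelian).
|G/H| = |G| / |H| = 96 / 16 = 6

|G/H| = 6


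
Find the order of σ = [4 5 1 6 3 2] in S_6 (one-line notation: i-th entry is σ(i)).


Cycle decomposition: (1 4 6 2 5 3)
Cycle lengths: 6
Order = lcm(6) = 6

ord(σ) = 6


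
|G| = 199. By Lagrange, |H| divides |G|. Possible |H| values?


Lagrange's theorem: |H| divides |G|
|G| = 199
Divisors of 199: 1, 199

Possible subgroup orders: {1, 199}


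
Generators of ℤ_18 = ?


g generates ℤ_n iff gcd(g,n) = 1
Prime factors of 18: 2, 3
Generators are g ∈ {1,...,17} not divisible by any of these primes.
Generators: {1, 5, 7, 11, 13, 17}
Number of generators = φ(18) = 6

Generators of ℤ_18 = {1, 5, 7, 11, 13, 17}


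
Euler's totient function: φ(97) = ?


Factor n: 97 = 97
φ(n) = n · ∏(1 - 1/p) over distinct primes p | n
φ(97) = 97 · (1 - 1/97) = 96

φ(97) = 96


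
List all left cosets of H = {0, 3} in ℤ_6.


H = {0, 3}, |H| = 2
Number of cosets = |G|/|H| = 6/2 = 3
0 + H = {0, 3}
1 + H = {1, 4}
2 + H = {2, 5}

Cosets: 0+H={0,3}; 1+H={1,4}; 2+H={2,5}


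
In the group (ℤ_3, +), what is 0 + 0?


Operation: addition mod 3
0 + 0 = (a + b) mod 3 with a = 0, b = 0

0 + 0 = 0


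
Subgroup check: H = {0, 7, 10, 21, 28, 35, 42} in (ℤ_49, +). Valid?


Subgroup test for H = {0, 7, 10, 21, 28, 35, 42} in (ℤ_49, +):
(1) 0 ∈ H? Yes
(2) Closure: for all a,b ∈ H, (a+b) mod 49 ∈ H? No  [counterexample: 7 + 7 = 14 ∉ H]
(3) Inverses: for all a ∈ H, -a mod 49 ∈ H? No

No, H is not a subgroup of ℤ_49


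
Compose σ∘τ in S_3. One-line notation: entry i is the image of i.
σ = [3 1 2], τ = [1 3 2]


σ∘τ: apply τ first, then σ
1 →τ 1 →σ 3
2 →τ 3 →σ 2
3 →τ 2 →σ 1

σ∘τ = [3 2 1]


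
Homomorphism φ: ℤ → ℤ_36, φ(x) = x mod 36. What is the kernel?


Kernel = preimage of identity
ker(φ) = {x ∈ ℤ : x ≡ 0 (mod 36)} = 36ℤ = {0, ±36, ±72, ...}

ker(φ) = 36ℤ


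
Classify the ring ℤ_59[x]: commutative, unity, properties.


ℤ_59 is a field (n prime), so ℤ_59[x] is a commutative integral domain with unity
Commutative: Yes
Integral domain: Yes
Has unity: Yes

ℤ_59[x]: Commutative=Yes, Unity=Yes


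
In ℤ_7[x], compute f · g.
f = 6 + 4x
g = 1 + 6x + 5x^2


Expand and collect like terms; reduce coefficients mod 7:
x^0: 6·1 = 6 ≡ 6 (mod 7)
x^1: 6·6 + 4·1 = 40 ≡ 5 (mod 7)
x^2: 6·5 + 4·6 = 54 ≡ 5 (mod 7)
x^3: 4·5 = 20 ≡ 6 (mod 7)
Result: 6 + 5x + 5x^2 + 6x^3

f · g = 6 + 5x + 5x^2 + 6x^3


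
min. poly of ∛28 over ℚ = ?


∛28 satisfies x³ - 28 = 0, irreducible over ℚ (no rational root; 28 is not a perfect cube)

Minimal polynomial: x³ - 28


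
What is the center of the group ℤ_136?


Z(G) = {g ∈ G | gx = xg for all x ∈ G}
ℤ_136 is abelian, so Z(G) = G

Z(ℤ_136) = ℤ_136


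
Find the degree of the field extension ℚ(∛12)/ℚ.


∛12 has minimal polynomial x³ - 12 (irreducible over ℚ since 12 is not a perfect cube)

[ℚ(∛12)/ℚ] = 3


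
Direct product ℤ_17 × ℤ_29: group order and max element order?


|ℤ_17 × ℤ_29| = 17 × 29 = 493
Max element order = lcm(17,29) = 493
Cyclic? Yes (gcd=1)

|ℤ_17×ℤ_29| = 493, max element order = 493


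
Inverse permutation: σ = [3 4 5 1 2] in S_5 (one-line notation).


To find σ⁻¹, swap domain and range:
σ(1) = 3 → σ⁻¹(3) = 1
σ(2) = 4 → σ⁻¹(4) = 2
σ(3) = 5 → σ⁻¹(5) = 3
σ(4) = 1 → σ⁻¹(1) = 4
σ(5) = 2 → σ⁻¹(2) = 5

σ⁻¹ = [4 5 1 2 3]


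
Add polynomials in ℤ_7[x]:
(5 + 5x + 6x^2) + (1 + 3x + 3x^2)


Add coefficients mod 7:
x^0: 5 + 1 = 6 (mod 7)
x^1: 5 + 3 = 1 (mod 7)
x^2: 6 + 3 = 2 (mod 7)
Result: 6 + x + 2x^2

f + g = 6 + x + 2x^2


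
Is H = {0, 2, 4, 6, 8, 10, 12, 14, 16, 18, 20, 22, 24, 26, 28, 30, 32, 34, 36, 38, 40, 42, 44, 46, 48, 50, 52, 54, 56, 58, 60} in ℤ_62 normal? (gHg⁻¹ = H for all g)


H = {0, 2, 4, 6, 8, 10, 12, 14, 16, 18, 20, 22, 24, 26, 28, 30, 32, 34, 36, 38, 40, 42, 44, 46, 48, 50, 52, 54, 56, 58, 60} in ℤ_62
ℤ_62 is abelian; every subgroup of an abelian group is normal

Yes, normal subgroup


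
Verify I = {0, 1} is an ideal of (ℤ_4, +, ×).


Check ideal conditions for I = {0, 1} in ℤ_4:
(1) I is an additive subgroup? No
(2) For r ∈ ℤ_4 and a ∈ I: r·a ∈ I? No  [counterexample: r=2, a=1, r·a mod 4 = 2 ∉ I]

No, I is not an ideal of ℤ_4


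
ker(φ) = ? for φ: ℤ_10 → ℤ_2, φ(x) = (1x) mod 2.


Kernel = preimage of identity
ker(φ) = {x ∈ ℤ_10 : 1x ≡ 0 (mod 2)}. Since 2 | 10, φ is well-defined. The kernel is the cyclic subgroup ⟨2⟩ of ℤ_10 (order 5), i.e. {0, 2, 4, 6, 8}

ker(φ) = {0, 2, 4, 6, 8}


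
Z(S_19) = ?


Z(G) = {g ∈ G | gx = xg for all x ∈ G}
S_n is non-abelian for n ≥ 3; Z(S_19) is trivial

Z(S_19) = {e}


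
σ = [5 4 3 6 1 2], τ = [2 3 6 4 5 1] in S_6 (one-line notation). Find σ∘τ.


σ∘τ: apply τ first, then σ
1 →τ 2 →σ 4
2 →τ 3 →σ 3
3 →τ 6 →σ 2
4 →τ 4 →σ 6
5 →τ 5 →σ 1
6 →τ 1 →σ 5

σ∘τ = [4 3 2 6 1 5]


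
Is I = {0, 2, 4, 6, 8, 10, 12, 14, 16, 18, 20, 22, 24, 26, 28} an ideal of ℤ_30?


Check ideal conditions for I = {0, 2, 4, 6, 8, 10, 12, 14, 16, 18, 20, 22, 24, 26, 28} in ℤ_30:
(1) I is an additive subgroup? Yes
(2) For r ∈ ℤ_30 and a ∈ I: r·a ∈ I? Yes

Yes, I is an ideal of ℤ_30


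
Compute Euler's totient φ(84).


Factor n: 84 = 2^2 × 3 × 7
φ(n) = n · ∏(1 - 1/p) over distinct primes p | n
φ(84) = 84 · (1 - 1/2) · (1 - 1/3) · (1 - 1/7) = 24

φ(84) = 24


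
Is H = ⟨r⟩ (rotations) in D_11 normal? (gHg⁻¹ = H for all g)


H = ⟨r⟩ (rotations) in D_11
The rotation subgroup ⟨r⟩ has index 2 in D_11, so it is normal

Yes, normal subgroup


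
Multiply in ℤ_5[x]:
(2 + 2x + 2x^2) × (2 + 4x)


Expand and collect like terms; reduce coefficients mod 5:
x^0: 2·2 = 4 ≡ 4 (mod 5)
x^1: 2·4 + 2·2 = 12 ≡ 2 (mod 5)
x^2: 2·4 + 2·2 = 12 ≡ 2 (mod 5)
x^3: 2·4 = 8 ≡ 3 (mod 5)
Result: 4 + 2x + 2x^2 + 3x^3

f · g = 4 + 2x + 2x^2 + 3x^3


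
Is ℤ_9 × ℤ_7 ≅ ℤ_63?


Comparing ℤ_9 × ℤ_7 and ℤ_63:
gcd(9,7) = 1, so ℤ_9 × ℤ_7 ≅ ℤ_63 (CRT)

Yes, ℤ_9 × ℤ_7 ≅ ℤ_63


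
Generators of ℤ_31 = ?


g generates ℤ_n iff gcd(g,n) = 1
Prime factors of 31: 31
Generators are g ∈ {1,...,30} not divisible by any of these primes.
Generators: {1, 2, 3, 4, 5, 6, 7, 8, 9, 10, 11, 12, 13, 14, 15, 16, 17, 18, 19, 20, 21, 22, 23, 24, 25, 26, 27, 28, 29, 30}
Number of generators = φ(31) = 30

Generators of ℤ_31 = {1, 2, 3, 4, 5, 6, 7, 8, 9, 10, 11, 12, 13, 14, 15, 16, 17, 18, 19, 20, 21, 22, 23, 24, 25, 26, 27, 28, 29, 30}


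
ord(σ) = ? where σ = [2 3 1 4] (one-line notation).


Cycle decomposition: (1 2 3)
Cycle lengths: 3
Order = lcm(3) = 3

ord(σ) = 3


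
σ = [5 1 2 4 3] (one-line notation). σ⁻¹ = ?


To find σ⁻¹, swap domain and range:
σ(1) = 5 → σ⁻¹(5) = 1
σ(2) = 1 → σ⁻¹(1) = 2
σ(3) = 2 → σ⁻¹(2) = 3
σ(4) = 4 → σ⁻¹(4) = 4
σ(5) = 3 → σ⁻¹(3) = 5

σ⁻¹ = [2 3 5 4 1]


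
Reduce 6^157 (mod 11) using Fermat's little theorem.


Fermat's little theorem: if p is prime and gcd(a,p)=1, then a^(p-1) ≡ 1 (mod p)
p = 11 is prime, gcd(6,11) = 1
Reduce exponent: 157 mod 10 = 7
So 6^157 ≡ 6^7 (mod 11)
6^7 mod 11 = 8

6^157 ≡ 8 (mod 11)


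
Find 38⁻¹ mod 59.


Use the extended Euclidean algorithm to write 1 = 38·s + 59·t; then s mod 59 is the inverse.
Euclidean algorithm:
  38 = 0·59 + 38
  59 = 1·38 + 21
  38 = 1·21 + 17
  21 = 1·17 + 4
  17 = 4·4 + 1
  4 = 4·1 + 0
gcd(38,59) = 1
Back-substitution gives: 38·(14) + 59·(-9) = 1
So 38⁻¹ ≡ 14 ≡ 14 (mod 59)
Check: 38 × 14 = 532 ≡ 1 (mod 59) ✓

38⁻¹ ≡ 14 (mod 59)


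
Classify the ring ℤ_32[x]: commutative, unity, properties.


ℤ_32 has zero divisors (2·16 ≡ 0), and these lift to constant zero divisors in ℤ_32[x]; so not an integral domain
Commutative: Yes
Integral domain: No
Has unity: Yes

ℤ_32[x]: Commutative=Yes, Unity=Yes


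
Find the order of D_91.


|D_n| = 2n (n rotations and n reflections)
|D_91| = 2×91 = 182

|D_91| = 182


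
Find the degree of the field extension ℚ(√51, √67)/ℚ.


[ℚ(√51,√67):ℚ] = [ℚ(√51,√67):ℚ(√51)]·[ℚ(√51):ℚ] = 2·2 = 4

[ℚ(√51, √67)/ℚ] = 4


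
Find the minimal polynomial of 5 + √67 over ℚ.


Let α = 5 + √67. Then α - 5 = √67, so (α - 5)² = 67, giving α² - 10α - 42 = 0. Degree 2 and α ∉ ℚ, so this is the minimal polynomial.

Minimal polynomial: x² - 10x - 42


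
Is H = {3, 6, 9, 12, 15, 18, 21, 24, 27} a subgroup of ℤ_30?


Subgroup test for H = {3, 6, 9, 12, 15, 18, 21, 24, 27} in (ℤ_30, +):
(1) 0 ∈ H? No
(2) Closure: for all a,b ∈ H, (a+b) mod 30 ∈ H? No  [counterexample: 3 + 27 = 0 ∉ H]
(3) Inverses: for all a ∈ H, -a mod 30 ∈ H? Yes

No, H is not a subgroup of ℤ_30


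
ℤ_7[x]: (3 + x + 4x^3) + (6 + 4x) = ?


Add coefficients mod 7:
x^0: 3 + 6 = 2 (mod 7)
x^1: 1 + 4 = 5 (mod 7)
x^2: 0 + 0 = 0 (mod 7)
x^3: 4 + 0 = 4 (mod 7)
Result: 2 + 5x + 4x^3

f + g = 2 + 5x + 4x^3


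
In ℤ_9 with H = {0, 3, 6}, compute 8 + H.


8 + H = {8 + h (mod 9) : h ∈ H}
8+0=8, 8+3=2, 8+6=5
8 + H = {2, 5, 8} = 2 + H

8 + H = {2, 5, 8}


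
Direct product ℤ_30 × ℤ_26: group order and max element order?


|ℤ_30 × ℤ_26| = 30 × 26 = 780
Max element order = lcm(30,26) = 390
Cyclic? No (gcd=2)

|ℤ_30×ℤ_26| = 780, max element order = 390


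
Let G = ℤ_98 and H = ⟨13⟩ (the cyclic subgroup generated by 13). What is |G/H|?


|⟨13⟩| = n / gcd(13, 98) = 98 / 1 = 98
H is normal (ℤ_98 is abelian).
|G/H| = |G| / |H| = 98 / 98 = 1

|G/H| = 1


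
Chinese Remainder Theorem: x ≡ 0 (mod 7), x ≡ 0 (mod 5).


m₁ = 7, m₂ = 5, gcd = 1, so CRT applies. M = m₁·m₂ = 35
Let M₁ = M/m₁ = 5, M₂ = M/m₂ = 7
Find y₁ ≡ M₁⁻¹ (mod m₁): 5⁻¹ ≡ 3 (mod 7)
Find y₂ ≡ M₂⁻¹ (mod m₂): 7⁻¹ ≡ 3 (mod 5)
x = a₁·M₁·y₁ + a₂·M₂·y₂ = 0·5·3 + 0·7·3 = 0
Reduce mod 35: x ≡ 0
Check: 0 mod 7 = 0 ✓, 0 mod 5 = 0 ✓

x ≡ 0 (mod 35)


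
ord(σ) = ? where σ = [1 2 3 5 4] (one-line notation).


Cycle decomposition: (4 5)
Cycle lengths: 2
Order = lcm(2) = 2

ord(σ) = 2


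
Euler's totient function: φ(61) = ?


Factor n: 61 = 61
φ(n) = n · ∏(1 - 1/p) over distinct primes p | n
φ(61) = 61 · (1 - 1/61) = 60

φ(61) = 60


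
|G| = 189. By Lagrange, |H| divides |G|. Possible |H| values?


Lagrange's theorem: |H| divides |G|
|G| = 189
Divisors of 189: 1, 3, 7, 9, 21, 27, 63, 189

Possible subgroup orders: {1, 3, 7, 9, 21, 27, 63, 189}


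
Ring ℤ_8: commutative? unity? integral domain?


ℤ_8 is a commutative ring with unity 1; 8 = 2×4 is composite, so 2·4 ≡ 0 gives zero divisors (not an integral domain)
Commutative: Yes
Integral domain: No
Has unity: Yes

ℤ_8: Commutative=Yes, Unity=Yes


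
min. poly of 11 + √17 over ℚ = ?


Let α = 11 + √17. Then α - 11 = √17, so (α - 11)² = 17, giving α² - 22α + 104 = 0. Degree 2 and α ∉ ℚ, so this is the minimal polynomial.

Minimal polynomial: x² - 22x + 104


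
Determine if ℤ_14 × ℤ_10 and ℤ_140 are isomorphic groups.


Comparing ℤ_14 × ℤ_10 and ℤ_140:
gcd(14,10) = 2 ≠ 1. Max element order in ℤ_14×ℤ_10 is lcm(14,10) = 70 < 140, so it has no element of order 140

No, ℤ_14 × ℤ_10 ≇ ℤ_140


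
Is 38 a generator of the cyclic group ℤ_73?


g generates ℤ_n iff gcd(g, n) = 1
gcd(38, 73) = 1
Since gcd = 1, 38 is a generator.

Yes, 38 generates ℤ_73


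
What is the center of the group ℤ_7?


Z(G) = {g ∈ G | gx = xg for all x ∈ G}
ℤ_7 is abelian, so Z(G) = G

Z(ℤ_7) = ℤ_7


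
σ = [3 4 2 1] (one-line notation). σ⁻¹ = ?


To find σ⁻¹, swap domain and range:
σ(1) = 3 → σ⁻¹(3) = 1
σ(2) = 4 → σ⁻¹(4) = 2
σ(3) = 2 → σ⁻¹(2) = 3
σ(4) = 1 → σ⁻¹(1) = 4

σ⁻¹ = [4 3 1 2]


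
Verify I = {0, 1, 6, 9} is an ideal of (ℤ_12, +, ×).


Check ideal conditions for I = {0, 1, 6, 9} in ℤ_12:
(1) I is an additive subgroup? No
(2) For r ∈ ℤ_12 and a ∈ I: r·a ∈ I? No  [counterexample: r=2, a=1, r·a mod 12 = 2 ∉ I]

No, I is not an ideal of ℤ_12


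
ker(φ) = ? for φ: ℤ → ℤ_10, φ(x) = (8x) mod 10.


Kernel = preimage of identity
ker(φ) = {x ∈ ℤ : 8x ≡ 0 (mod 10)}. gcd(8,10) = 2, so 8x ≡ 0 (mod 10) ⟺ x ≡ 0 (mod 10/2 = 5). Hence ker(φ) = 5ℤ

ker(φ) = 5ℤ


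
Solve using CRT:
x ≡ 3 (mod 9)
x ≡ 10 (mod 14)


m₁ = 9, m₂ = 14, gcd = 1, so CRT applies. M = m₁·m₂ = 126
Let M₁ = M/m₁ = 14, M₂ = M/m₂ = 9
Find y₁ ≡ M₁⁻¹ (mod m₁): 14⁻¹ ≡ 2 (mod 9)
Find y₂ ≡ M₂⁻¹ (mod m₂): 9⁻¹ ≡ 11 (mod 14)
x = a₁·M₁·y₁ + a₂·M₂·y₂ = 3·14·2 + 10·9·11 = 1074
Reduce mod 126: x ≡ 66
Check: 66 mod 9 = 3 ✓, 66 mod 14 = 10 ✓

x ≡ 66 (mod 126)


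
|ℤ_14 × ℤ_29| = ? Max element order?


|ℤ_14 × ℤ_29| = 14 × 29 = 406
Max element order = lcm(14,29) = 406
Cyclic? Yes (gcd=1)

|ℤ_14×ℤ_29| = 406, max element order = 406


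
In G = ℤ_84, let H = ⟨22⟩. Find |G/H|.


|⟨22⟩| = n / gcd(22, 84) = 84 / 2 = 42
H is normal (ℤ_84 is abelian).
|G/H| = |G| / |H| = 84 / 42 = 2

|G/H| = 2


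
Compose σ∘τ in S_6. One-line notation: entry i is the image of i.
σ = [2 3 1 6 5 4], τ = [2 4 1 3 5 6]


σ∘τ: apply τ first, then σ
1 →τ 2 →σ 3
2 →τ 4 →σ 6
3 →τ 1 →σ 2
4 →τ 3 →σ 1
5 →τ 5 →σ 5
6 →τ 6 →σ 4

σ∘τ = [3 6 2 1 5 4]


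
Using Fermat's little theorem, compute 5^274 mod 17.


Fermat's little theorem: if p is prime and gcd(a,p)=1, then a^(p-1) ≡ 1 (mod p)
p = 17 is prime, gcd(5,17) = 1
Reduce exponent: 274 mod 16 = 2
So 5^274 ≡ 5^2 (mod 17)
5^2 mod 17 = 8

5^274 ≡ 8 (mod 17)


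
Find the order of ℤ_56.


ℤ_n has n elements.

|ℤ_56| = 56


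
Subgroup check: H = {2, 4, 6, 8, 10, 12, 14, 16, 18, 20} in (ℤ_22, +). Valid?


Subgroup test for H = {2, 4, 6, 8, 10, 12, 14, 16, 18, 20} in (ℤ_22, +):
(1) 0 ∈ H? No
(2) Closure: for all a,b ∈ H, (a+b) mod 22 ∈ H? No  [counterexample: 2 + 20 = 0 ∉ H]
(3) Inverses: for all a ∈ H, -a mod 22 ∈ H? Yes

No, H is not a subgroup of ℤ_22


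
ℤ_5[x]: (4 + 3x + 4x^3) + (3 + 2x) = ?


Add coefficients mod 5:
x^0: 4 + 3 = 2 (mod 5)
x^1: 3 + 2 = 0 (mod 5)
x^2: 0 + 0 = 0 (mod 5)
x^3: 4 + 0 = 4 (mod 5)
Result: 2 + 4x^3

f + g = 2 + 4x^3


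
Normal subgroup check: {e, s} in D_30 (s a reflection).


H = {e, s} in D_30 (s a reflection)
r·s·r⁻¹ = sr⁻² ≠ s for n ≥ 3, so {e, s} is not closed under conjugation

No, not a normal subgroup


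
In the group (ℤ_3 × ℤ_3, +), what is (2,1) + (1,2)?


Operation: componentwise addition mod (3, 3)
(2,1) + (1,2) = ((a₁+b₁) mod 3, (a₂+b₂) mod 3) with a = (2,1), b = (1,2)

(2,1) + (1,2) = (0,0)


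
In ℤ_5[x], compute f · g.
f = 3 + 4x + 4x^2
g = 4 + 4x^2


Expand and collect like terms; reduce coefficients mod 5:
x^0: 3·4 = 12 ≡ 2 (mod 5)
x^1: 3·0 + 4·4 = 16 ≡ 1 (mod 5)
x^2: 3·4 + 4·0 + 4·4 = 28 ≡ 3 (mod 5)
x^3: 4·4 + 4·0 = 16 ≡ 1 (mod 5)
x^4: 4·4 = 16 ≡ 1 (mod 5)
Result: 2 + x + 3x^2 + x^3 + x^4

f · g = 2 + x + 3x^2 + x^3 + x^4


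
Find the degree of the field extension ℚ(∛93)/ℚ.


∛93 has minimal polynomial x³ - 93 (irreducible over ℚ since 93 is not a perfect cube)

[ℚ(∛93)/ℚ] = 3


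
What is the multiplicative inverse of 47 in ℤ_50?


Use the extended Euclidean algorithm to write 1 = 47·s + 50·t; then s mod 50 is the inverse.
Euclidean algorithm:
  47 = 0·50 + 47
  50 = 1·47 + 3
  47 = 15·3 + 2
  3 = 1·2 + 1
  2 = 2·1 + 0
gcd(47,50) = 1
Back-substitution gives: 47·(-17) + 50·(16) = 1
So 47⁻¹ ≡ -17 ≡ 33 (mod 50)
Check: 47 × 33 = 1551 ≡ 1 (mod 50) ✓

47⁻¹ ≡ 33 (mod 50)


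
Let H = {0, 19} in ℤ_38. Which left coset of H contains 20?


20 + H = {20 + h (mod 38) : h ∈ H}
20+0=20, 20+19=1
20 + H = {1, 20} = 1 + H

20 + H = {1, 20}


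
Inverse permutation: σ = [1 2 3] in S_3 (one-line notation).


To find σ⁻¹, swap domain and range:
σ(1) = 1 → σ⁻¹(1) = 1
σ(2) = 2 → σ⁻¹(2) = 2
σ(3) = 3 → σ⁻¹(3) = 3

σ⁻¹ = [1 2 3]


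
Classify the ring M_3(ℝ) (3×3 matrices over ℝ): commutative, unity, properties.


Matrix multiplication is non-commutative for n ≥ 2; the identity matrix I is the unity; singular matrices give zero divisors, so not an integral domain
Commutative: No
Integral domain: No
Has unity: Yes

M_3(ℝ) (3×3 matrices over ℝ): Commutative=No, Unity=Yes


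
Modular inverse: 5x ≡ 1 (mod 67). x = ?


Use the extended Euclidean algorithm to write 1 = 5·s + 67·t; then s mod 67 is the inverse.
Euclidean algorithm:
  5 = 0·67 + 5
  67 = 13·5 + 2
  5 = 2·2 + 1
  2 = 2·1 + 0
gcd(5,67) = 1
Back-substitution gives: 5·(27) + 67·(-2) = 1
So 5⁻¹ ≡ 27 ≡ 27 (mod 67)
Check: 5 × 27 = 135 ≡ 1 (mod 67) ✓

5⁻¹ ≡ 27 (mod 67)


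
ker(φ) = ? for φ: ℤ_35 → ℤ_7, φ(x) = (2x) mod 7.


Kernel = preimage of identity
ker(φ) = {x ∈ ℤ_35 : 2x ≡ 0 (mod 7)}. Since 7 | 35, φ is well-defined. The kernel is the cyclic subgroup ⟨7⟩ of ℤ_35 (order 5), i.e. {0, 7, 14, 21, 28}

ker(φ) = {0, 7, 14, 21, 28}


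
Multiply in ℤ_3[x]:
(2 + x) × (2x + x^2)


Expand and collect like terms; reduce coefficients mod 3:
x^0: 2·0 = 0 ≡ 0 (mod 3)
x^1: 2·2 + 1·0 = 4 ≡ 1 (mod 3)
x^2: 2·1 + 1·2 = 4 ≡ 1 (mod 3)
x^3: 1·1 = 1 ≡ 1 (mod 3)
Result: x + x^2 + x^3

f · g = x + x^2 + x^3


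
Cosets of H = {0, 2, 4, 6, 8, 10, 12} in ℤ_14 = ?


H = {0, 2, 4, 6, 8, 10, 12}, |H| = 7
Number of cosets = |G|/|H| = 14/7 = 2
0 + H = {0, 2, 4, 6, 8, 10, 12}
1 + H = {1, 3, 5, 7, 9, 11, 13}

Cosets: 0+H={0,2,4,6,8,10,12}; 1+H={1,3,5,7,9,11,13}


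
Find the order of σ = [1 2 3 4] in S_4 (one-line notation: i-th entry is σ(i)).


Cycle decomposition: identity (all elements fixed)
Order = 1 (identity has order 1)

ord(σ) = 1


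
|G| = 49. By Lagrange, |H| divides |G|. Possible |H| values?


Lagrange's theorem: |H| divides |G|
|G| = 49
Divisors of 49: 1, 7, 49

Possible subgroup orders: {1, 7, 49}


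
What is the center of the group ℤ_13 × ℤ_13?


Z(G) = {g ∈ G | gx = xg for all x ∈ G}
Direct product of abelian groups is abelian, so Z(G) = G

Z(ℤ_13 × ℤ_13) = ℤ_13 × ℤ_13


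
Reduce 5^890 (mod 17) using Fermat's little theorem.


Fermat's little theorem: if p is prime and gcd(a,p)=1, then a^(p-1) ≡ 1 (mod p)
p = 17 is prime, gcd(5,17) = 1
Reduce exponent: 890 mod 16 = 10
So 5^890 ≡ 5^10 (mod 17)
5^10 mod 17 = 9

5^890 ≡ 9 (mod 17)


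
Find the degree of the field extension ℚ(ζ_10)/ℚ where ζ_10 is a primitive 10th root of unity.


[ℚ(ζ_n):ℚ] = deg Φ_n(x) = φ(n). Here φ(10) = 4

[ℚ(ζ_10)/ℚ where ζ_10 is a primitive 10th root of unity] = 4


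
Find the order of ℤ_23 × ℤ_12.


|A × B| = |A| · |B|
|ℤ_23 × ℤ_12| = 23 × 12 = 276

|ℤ_23 × ℤ_12| = 276


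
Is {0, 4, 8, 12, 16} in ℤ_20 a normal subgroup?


H = {0, 4, 8, 12, 16} in ℤ_20
ℤ_20 is abelian; every subgroup of an abelian group is normal

Yes, normal subgroup


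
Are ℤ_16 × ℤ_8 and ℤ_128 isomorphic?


Comparing ℤ_16 × ℤ_8 and ℤ_128:
gcd(16,8) = 8 ≠ 1. Max element order in ℤ_16×ℤ_8 is lcm(16,8) = 16 < 128, so it has no element of order 128

No, ℤ_16 × ℤ_8 ≇ ℤ_128


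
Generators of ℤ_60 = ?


g generates ℤ_n iff gcd(g,n) = 1
Prime factors of 60: 2, 3, 5
Generators are g ∈ {1,...,59} not divisible by any of these primes.
Generators: {1, 7, 11, 13, 17, 19, 23, 29, 31, 37, 41, 43, 47, 49, 53, 59}
Number of generators = φ(60) = 16

Generators of ℤ_60 = {1, 7, 11, 13, 17, 19, 23, 29, 31, 37, 41, 43, 47, 49, 53, 59}


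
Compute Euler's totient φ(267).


Factor n: 267 = 3 × 89
φ(n) = n · ∏(1 - 1/p) over distinct primes p | n
φ(267) = 267 · (1 - 1/3) · (1 - 1/89) = 176

φ(267) = 176


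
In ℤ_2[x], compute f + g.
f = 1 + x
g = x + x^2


Add coefficients mod 2:
x^0: 1 + 0 = 1 (mod 2)
x^1: 1 + 1 = 0 (mod 2)
x^2: 0 + 1 = 1 (mod 2)
Result: 1 + x^2

f + g = 1 + x^2


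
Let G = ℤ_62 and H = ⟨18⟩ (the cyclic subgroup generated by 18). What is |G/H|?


|⟨18⟩| = n / gcd(18, 62) = 62 / 2 = 31
H is normal (ℤ_62 is abelian).
|G/H| = |G| / |H| = 62 / 31 = 2

|G/H| = 2


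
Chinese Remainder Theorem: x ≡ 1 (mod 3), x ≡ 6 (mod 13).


m₁ = 3, m₂ = 13, gcd = 1, so CRT applies. M = m₁·m₂ = 39
Let M₁ = M/m₁ = 13, M₂ = M/m₂ = 3
Find y₁ ≡ M₁⁻¹ (mod m₁): 13⁻¹ ≡ 1 (mod 3)
Find y₂ ≡ M₂⁻¹ (mod m₂): 3⁻¹ ≡ 9 (mod 13)
x = a₁·M₁·y₁ + a₂·M₂·y₂ = 1·13·1 + 6·3·9 = 175
Reduce mod 39: x ≡ 19
Check: 19 mod 3 = 1 ✓, 19 mod 13 = 6 ✓

x ≡ 19 (mod 39)


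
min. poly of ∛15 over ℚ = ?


∛15 satisfies x³ - 15 = 0, irreducible over ℚ (no rational root; 15 is not a perfect cube)

Minimal polynomial: x³ - 15


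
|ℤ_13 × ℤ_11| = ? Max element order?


|ℤ_13 × ℤ_11| = 13 × 11 = 143
Max element order = lcm(13,11) = 143
Cyclic? Yes (gcd=1)

|ℤ_13×ℤ_11| = 143, max element order = 143


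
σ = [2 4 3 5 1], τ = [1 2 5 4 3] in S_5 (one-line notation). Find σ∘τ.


σ∘τ: apply τ first, then σ
1 →τ 1 →σ 2
2 →τ 2 →σ 4
3 →τ 5 →σ 1
4 →τ 4 →σ 5
5 →τ 3 →σ 3

σ∘τ = [2 4 1 5 3]


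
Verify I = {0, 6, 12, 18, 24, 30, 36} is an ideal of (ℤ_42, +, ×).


Check ideal conditions for I = {0, 6, 12, 18, 24, 30, 36} in ℤ_42:
(1) I is an additive subgroup? Yes
(2) For r ∈ ℤ_42 and a ∈ I: r·a ∈ I? Yes

Yes, I is an ideal of ℤ_42


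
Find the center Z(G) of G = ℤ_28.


Z(G) = {g ∈ G | gx = xg for all x ∈ G}
ℤ_28 is abelian, so Z(G) = G

Z(ℤ_28) = ℤ_28


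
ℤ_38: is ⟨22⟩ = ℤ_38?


g generates ℤ_n iff gcd(g, n) = 1
gcd(22, 38) = 2
Since gcd = 2 ≠ 1, ⟨22⟩ has order 19 < 38, so 22 is not a generator.

No, 22 does not generate ℤ_38


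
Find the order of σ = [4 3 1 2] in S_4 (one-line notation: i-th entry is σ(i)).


Cycle decomposition: (1 4 2 3)
Cycle lengths: 4
Order = lcm(4) = 4

ord(σ) = 4


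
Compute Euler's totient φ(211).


Factor n: 211 = 211
φ(n) = n · ∏(1 - 1/p) over distinct primes p | n
φ(211) = 211 · (1 - 1/211) = 210

φ(211) = 210


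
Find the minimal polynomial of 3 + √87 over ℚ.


Let α = 3 + √87. Then α - 3 = √87, so (α - 3)² = 87, giving α² - 6α - 78 = 0. Degree 2 and α ∉ ℚ, so this is the minimal polynomial.

Minimal polynomial: x² - 6x - 78


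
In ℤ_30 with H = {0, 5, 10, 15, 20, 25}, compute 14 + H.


14 + H = {14 + h (mod 30) : h ∈ H}
14+0=14, 14+5=19, 14+10=24, 14+15=29, 14+20=4, 14+25=9
14 + H = {4, 9, 14, 19, 24, 29} = 4 + H

14 + H = {4, 9, 14, 19, 24, 29}


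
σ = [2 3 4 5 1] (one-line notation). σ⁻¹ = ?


To find σ⁻¹, swap domain and range:
σ(1) = 2 → σ⁻¹(2) = 1
σ(2) = 3 → σ⁻¹(3) = 2
σ(3) = 4 → σ⁻¹(4) = 3
σ(4) = 5 → σ⁻¹(5) = 4
σ(5) = 1 → σ⁻¹(1) = 5

σ⁻¹ = [5 1 2 3 4]


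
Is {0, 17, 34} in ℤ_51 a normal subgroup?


H = {0, 17, 34} in ℤ_51
ℤ_51 is abelian; every subgroup of an abelian group is normal

Yes, normal subgroup


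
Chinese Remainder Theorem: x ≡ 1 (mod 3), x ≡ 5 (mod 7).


m₁ = 3, m₂ = 7, gcd = 1, so CRT applies. M = m₁·m₂ = 21
Let M₁ = M/m₁ = 7, M₂ = M/m₂ = 3
Find y₁ ≡ M₁⁻¹ (mod m₁): 7⁻¹ ≡ 1 (mod 3)
Find y₂ ≡ M₂⁻¹ (mod m₂): 3⁻¹ ≡ 5 (mod 7)
x = a₁·M₁·y₁ + a₂·M₂·y₂ = 1·7·1 + 5·3·5 = 82
Reduce mod 21: x ≡ 19
Check: 19 mod 3 = 1 ✓, 19 mod 7 = 5 ✓

x ≡ 19 (mod 21)


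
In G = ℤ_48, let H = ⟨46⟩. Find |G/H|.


|⟨46⟩| = n / gcd(46, 48) = 48 / 2 = 24
H is normal (ℤ_48 is abelian).
|G/H| = |G| / |H| = 48 / 24 = 2

|G/H| = 2


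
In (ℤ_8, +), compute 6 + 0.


Operation: addition mod 8
6 + 0 = (a + b) mod 8 with a = 6, b = 0

6 + 0 = 6


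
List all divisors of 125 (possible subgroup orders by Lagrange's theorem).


Lagrange's theorem: |H| divides |G|
|G| = 125
Divisors of 125: 1, 5, 25, 125

Possible subgroup orders: {1, 5, 25, 125}


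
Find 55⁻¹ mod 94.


Use the extended Euclidean algorithm to write 1 = 55·s + 94·t; then s mod 94 is the inverse.
Euclidean algorithm:
  55 = 0·94 + 55
  94 = 1·55 + 39
  55 = 1·39 + 16
  39 = 2·16 + 7
  16 = 2·7 + 2
  7 = 3·2 + 1
  2 = 2·1 + 0
gcd(55,94) = 1
Back-substitution gives: 55·(-41) + 94·(24) = 1
So 55⁻¹ ≡ -41 ≡ 53 (mod 94)
Check: 55 × 53 = 2915 ≡ 1 (mod 94) ✓

55⁻¹ ≡ 53 (mod 94)


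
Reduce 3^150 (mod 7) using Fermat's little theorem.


Fermat's little theorem: if p is prime and gcd(a,p)=1, then a^(p-1) ≡ 1 (mod p)
p = 7 is prime, gcd(3,7) = 1
Reduce exponent: 150 mod 6 = 0
So 3^150 ≡ 3^0 (mod 7)
3^0 = 1

3^150 ≡ 1 (mod 7)


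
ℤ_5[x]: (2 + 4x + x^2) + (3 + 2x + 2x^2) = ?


Add coefficients mod 5:
x^0: 2 + 3 = 0 (mod 5)
x^1: 4 + 2 = 1 (mod 5)
x^2: 1 + 2 = 3 (mod 5)
Result: x + 3x^2

f + g = x + 3x^2


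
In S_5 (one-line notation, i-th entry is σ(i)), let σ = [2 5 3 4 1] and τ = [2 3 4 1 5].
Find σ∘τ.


σ∘τ: apply τ first, then σ
1 →τ 2 →σ 5
2 →τ 3 →σ 3
3 →τ 4 →σ 4
4 →τ 1 →σ 2
5 →τ 5 →σ 1

σ∘τ = [5 3 4 2 1]


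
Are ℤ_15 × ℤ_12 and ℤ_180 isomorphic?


Comparing ℤ_15 × ℤ_12 and ℤ_180:
gcd(15,12) = 3 ≠ 1. Max element order in ℤ_15×ℤ_12 is lcm(15,12) = 60 < 180, so it has no element of order 180

No, ℤ_15 × ℤ_12 ≇ ℤ_180


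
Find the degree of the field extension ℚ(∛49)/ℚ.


∛49 has minimal polynomial x³ - 49 (irreducible over ℚ since 49 is not a perfect cube)

[ℚ(∛49)/ℚ] = 3


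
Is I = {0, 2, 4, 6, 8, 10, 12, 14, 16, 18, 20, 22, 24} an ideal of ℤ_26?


Check ideal conditions for I = {0, 2, 4, 6, 8, 10, 12, 14, 16, 18, 20, 22, 24} in ℤ_26:
(1) I is an additive subgroup? Yes
(2) For r ∈ ℤ_26 and a ∈ I: r·a ∈ I? Yes

Yes, I is an ideal of ℤ_26


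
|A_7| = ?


|A_n| = n!/2 (even permutations)
|A_7| = 7!/2 = 5040/2 = 2520

|A_7| = 2520


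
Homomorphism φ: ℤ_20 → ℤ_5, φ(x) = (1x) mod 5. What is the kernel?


Kernel = preimage of identity
ker(φ) = {x ∈ ℤ_20 : 1x ≡ 0 (mod 5)}. Since 5 | 20, φ is well-defined. The kernel is the cyclic subgroup ⟨5⟩ of ℤ_20 (order 4), i.e. {0, 5, 10, 15}

ker(φ) = {0, 5, 10, 15}


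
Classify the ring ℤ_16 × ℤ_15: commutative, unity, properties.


Direct product ring; commutative with unity (1,1); but (1,0)·(0,1) = (0,0) gives zero divisors, so not an integral domain
Commutative: Yes
Integral domain: No
Has unity: Yes

ℤ_16 × ℤ_15: Commutative=Yes, Unity=Yes


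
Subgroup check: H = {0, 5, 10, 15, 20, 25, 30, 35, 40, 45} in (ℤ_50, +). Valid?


Subgroup test for H = {0, 5, 10, 15, 20, 25, 30, 35, 40, 45} in (ℤ_50, +):
(1) 0 ∈ H? Yes
(2) Closure: for all a,b ∈ H, (a+b) mod 50 ∈ H? Yes
(3) Inverses: for all a ∈ H, -a mod 50 ∈ H? Yes

Yes, H is a subgroup of ℤ_50


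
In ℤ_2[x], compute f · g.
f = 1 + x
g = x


Expand and collect like terms; reduce coefficients mod 2:
x^0: 1·0 = 0 ≡ 0 (mod 2)
x^1: 1·1 + 1·0 = 1 ≡ 1 (mod 2)
x^2: 1·1 = 1 ≡ 1 (mod 2)
Result: x + x^2

f · g = x + x^2


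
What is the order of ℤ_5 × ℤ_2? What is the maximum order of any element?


|ℤ_5 × ℤ_2| = 5 × 2 = 10
Max element order = lcm(5,2) = 10
Cyclic? Yes (gcd=1)

|ℤ_5×ℤ_2| = 10, max element order = 10
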